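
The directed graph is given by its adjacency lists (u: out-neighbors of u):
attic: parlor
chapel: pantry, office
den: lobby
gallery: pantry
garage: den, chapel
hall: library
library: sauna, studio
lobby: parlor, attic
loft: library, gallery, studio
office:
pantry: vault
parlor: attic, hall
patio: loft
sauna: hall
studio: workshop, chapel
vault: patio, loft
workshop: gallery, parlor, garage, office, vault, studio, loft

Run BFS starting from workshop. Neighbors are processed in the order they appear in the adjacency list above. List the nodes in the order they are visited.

Visit workshop; enqueue gallery, parlor, garage, office, vault, studio, loft → queue [gallery, parlor, garage, office, vault, studio, loft]
Visit gallery; enqueue pantry → queue [parlor, garage, office, vault, studio, loft, pantry]
Visit parlor; enqueue attic, hall → queue [garage, office, vault, studio, loft, pantry, attic, hall]
Visit garage; enqueue den, chapel → queue [office, vault, studio, loft, pantry, attic, hall, den, chapel]
Visit office → queue [vault, studio, loft, pantry, attic, hall, den, chapel]
Visit vault; enqueue patio → queue [studio, loft, pantry, attic, hall, den, chapel, patio]
Visit studio → queue [loft, pantry, attic, hall, den, chapel, patio]
Visit loft; enqueue library → queue [pantry, attic, hall, den, chapel, patio, library]
Visit pantry → queue [attic, hall, den, chapel, patio, library]
Visit attic → queue [hall, den, chapel, patio, library]
Visit hall → queue [den, chapel, patio, library]
Visit den; enqueue lobby → queue [chapel, patio, library, lobby]
Visit chapel → queue [patio, library, lobby]
Visit patio → queue [library, lobby]
Visit library; enqueue sauna → queue [lobby, sauna]
Visit lobby → queue [sauna]
Visit sauna → queue []

workshop, gallery, parlor, garage, office, vault, studio, loft, pantry, attic, hall, den, chapel, patio, library, lobby, sauna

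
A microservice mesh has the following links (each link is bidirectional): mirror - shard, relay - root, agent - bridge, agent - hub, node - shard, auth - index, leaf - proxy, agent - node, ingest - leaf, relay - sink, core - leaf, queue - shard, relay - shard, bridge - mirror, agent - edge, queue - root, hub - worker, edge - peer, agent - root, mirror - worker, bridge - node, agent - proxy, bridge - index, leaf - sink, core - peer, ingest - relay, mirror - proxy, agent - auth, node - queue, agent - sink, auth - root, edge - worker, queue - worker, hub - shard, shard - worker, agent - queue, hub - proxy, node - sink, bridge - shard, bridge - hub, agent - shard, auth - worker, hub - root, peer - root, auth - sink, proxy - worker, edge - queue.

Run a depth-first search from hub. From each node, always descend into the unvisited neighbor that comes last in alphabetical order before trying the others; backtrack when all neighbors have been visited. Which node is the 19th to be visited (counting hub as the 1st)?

core

Visit hub
hub → worker
worker → shard
shard → relay
relay → sink
sink → node
node → queue
queue → root
root → peer
peer → edge
edge → agent
agent → proxy
proxy → mirror
mirror → bridge
bridge → index
index → auth
proxy → leaf
leaf → ingest
leaf → core

Visit order: hub, worker, shard, relay, sink, node, queue, root, peer, edge, agent, proxy, mirror, bridge, index, auth, leaf, ingest, core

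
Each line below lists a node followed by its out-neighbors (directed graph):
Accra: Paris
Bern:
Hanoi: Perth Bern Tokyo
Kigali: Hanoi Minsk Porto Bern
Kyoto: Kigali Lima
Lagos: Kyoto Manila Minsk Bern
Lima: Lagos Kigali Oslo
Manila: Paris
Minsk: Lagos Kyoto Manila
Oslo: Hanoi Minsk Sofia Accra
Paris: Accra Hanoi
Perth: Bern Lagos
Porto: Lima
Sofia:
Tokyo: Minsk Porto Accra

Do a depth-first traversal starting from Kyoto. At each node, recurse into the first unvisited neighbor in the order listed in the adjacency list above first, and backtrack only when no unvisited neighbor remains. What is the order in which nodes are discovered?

Kyoto, Kigali, Hanoi, Perth, Bern, Lagos, Manila, Paris, Accra, Minsk, Tokyo, Porto, Lima, Oslo, Sofia

Visit Kyoto
Kyoto → Kigali
Kigali → Hanoi
Hanoi → Perth
Perth → Bern
Perth → Lagos
Lagos → Manila
Manila → Paris
Paris → Accra
Lagos → Minsk
Hanoi → Tokyo
Tokyo → Porto
Porto → Lima
Lima → Oslo
Oslo → Sofia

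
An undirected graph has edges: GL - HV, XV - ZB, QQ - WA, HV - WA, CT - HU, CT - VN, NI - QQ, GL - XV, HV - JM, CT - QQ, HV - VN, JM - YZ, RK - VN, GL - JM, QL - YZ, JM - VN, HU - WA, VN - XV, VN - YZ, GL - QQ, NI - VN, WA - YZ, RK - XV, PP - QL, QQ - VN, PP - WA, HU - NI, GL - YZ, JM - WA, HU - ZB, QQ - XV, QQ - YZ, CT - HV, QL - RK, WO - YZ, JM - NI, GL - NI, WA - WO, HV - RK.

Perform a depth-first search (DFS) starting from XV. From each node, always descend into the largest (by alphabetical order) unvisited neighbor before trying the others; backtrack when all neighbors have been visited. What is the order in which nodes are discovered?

Visit XV
XV → ZB
ZB → HU
HU → WA
WA → YZ
YZ → WO
YZ → VN
VN → RK
RK → QL
QL → PP
RK → HV
HV → JM
JM → NI
NI → QQ
QQ → GL
QQ → CT

XV, ZB, HU, WA, YZ, WO, VN, RK, QL, PP, HV, JM, NI, QQ, GL, CT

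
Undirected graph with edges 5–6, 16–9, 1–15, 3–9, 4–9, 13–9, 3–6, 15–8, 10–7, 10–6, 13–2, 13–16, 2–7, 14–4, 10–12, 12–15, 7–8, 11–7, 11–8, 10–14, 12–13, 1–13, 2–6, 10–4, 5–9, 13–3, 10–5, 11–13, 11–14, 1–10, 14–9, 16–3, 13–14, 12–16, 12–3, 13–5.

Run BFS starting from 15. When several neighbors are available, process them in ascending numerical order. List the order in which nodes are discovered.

15 → 1 → 8 → 12 → 10 → 13 → 7 → 11 → 3 → 16 → 4 → 5 → 6 → 14 → 2 → 9

Visit 15; enqueue 1, 8, 12 → queue [1, 8, 12]
Visit 1; enqueue 10, 13 → queue [8, 12, 10, 13]
Visit 8; enqueue 7, 11 → queue [12, 10, 13, 7, 11]
Visit 12; enqueue 3, 16 → queue [10, 13, 7, 11, 3, 16]
Visit 10; enqueue 4, 5, 6, 14 → queue [13, 7, 11, 3, 16, 4, 5, 6, 14]
Visit 13; enqueue 2, 9 → queue [7, 11, 3, 16, 4, 5, 6, 14, 2, 9]
Visit 7 → queue [11, 3, 16, 4, 5, 6, 14, 2, 9]
Visit 11 → queue [3, 16, 4, 5, 6, 14, 2, 9]
Visit 3 → queue [16, 4, 5, 6, 14, 2, 9]
Visit 16 → queue [4, 5, 6, 14, 2, 9]
Visit 4 → queue [5, 6, 14, 2, 9]
Visit 5 → queue [6, 14, 2, 9]
Visit 6 → queue [14, 2, 9]
Visit 14 → queue [2, 9]
Visit 2 → queue [9]
Visit 9 → queue []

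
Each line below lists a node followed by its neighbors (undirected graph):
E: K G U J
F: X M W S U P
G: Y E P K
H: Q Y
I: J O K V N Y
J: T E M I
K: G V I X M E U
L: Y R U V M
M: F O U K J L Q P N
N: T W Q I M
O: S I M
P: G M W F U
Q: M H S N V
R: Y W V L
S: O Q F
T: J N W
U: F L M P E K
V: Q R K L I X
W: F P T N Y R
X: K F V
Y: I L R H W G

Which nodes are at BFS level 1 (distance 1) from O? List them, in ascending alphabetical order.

Level 0: O
Level 1: I, M, S
Level 2: F, J, K, L, N, P, Q, U, V, Y
Level 3: E, G, H, R, T, W, X

I, M, S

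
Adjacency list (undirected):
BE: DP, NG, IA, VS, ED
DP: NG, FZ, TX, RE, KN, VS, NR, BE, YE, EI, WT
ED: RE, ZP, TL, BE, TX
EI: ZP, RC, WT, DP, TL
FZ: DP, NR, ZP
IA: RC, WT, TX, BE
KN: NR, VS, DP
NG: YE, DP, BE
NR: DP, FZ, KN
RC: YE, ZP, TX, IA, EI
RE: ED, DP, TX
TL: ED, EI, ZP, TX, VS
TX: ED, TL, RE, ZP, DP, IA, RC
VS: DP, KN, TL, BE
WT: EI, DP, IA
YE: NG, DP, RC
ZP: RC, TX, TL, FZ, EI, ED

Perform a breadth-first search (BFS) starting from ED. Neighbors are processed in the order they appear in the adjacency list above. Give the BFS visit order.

Visit ED; enqueue RE, ZP, TL, BE, TX → queue [RE, ZP, TL, BE, TX]
Visit RE; enqueue DP → queue [ZP, TL, BE, TX, DP]
Visit ZP; enqueue RC, FZ, EI → queue [TL, BE, TX, DP, RC, FZ, EI]
Visit TL; enqueue VS → queue [BE, TX, DP, RC, FZ, EI, VS]
Visit BE; enqueue NG, IA → queue [TX, DP, RC, FZ, EI, VS, NG, IA]
Visit TX → queue [DP, RC, FZ, EI, VS, NG, IA]
Visit DP; enqueue KN, NR, YE, WT → queue [RC, FZ, EI, VS, NG, IA, KN, NR, YE, WT]
Visit RC → queue [FZ, EI, VS, NG, IA, KN, NR, YE, WT]
Visit FZ → queue [EI, VS, NG, IA, KN, NR, YE, WT]
Visit EI → queue [VS, NG, IA, KN, NR, YE, WT]
Visit VS → queue [NG, IA, KN, NR, YE, WT]
Visit NG → queue [IA, KN, NR, YE, WT]
Visit IA → queue [KN, NR, YE, WT]
Visit KN → queue [NR, YE, WT]
Visit NR → queue [YE, WT]
Visit YE → queue [WT]
Visit WT → queue []

ED → RE → ZP → TL → BE → TX → DP → RC → FZ → EI → VS → NG → IA → KN → NR → YE → WT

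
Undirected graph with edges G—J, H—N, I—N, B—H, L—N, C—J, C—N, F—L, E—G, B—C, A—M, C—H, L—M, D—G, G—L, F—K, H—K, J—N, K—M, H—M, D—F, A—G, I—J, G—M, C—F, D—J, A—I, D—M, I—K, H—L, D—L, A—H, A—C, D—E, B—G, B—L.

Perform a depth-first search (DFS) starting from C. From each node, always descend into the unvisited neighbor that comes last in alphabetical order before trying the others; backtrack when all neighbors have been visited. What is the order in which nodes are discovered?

C → N → L → M → K → I → J → G → E → D → F → B → H → A

Visit C
C → N
N → L
L → M
M → K
K → I
I → J
J → G
G → E
E → D
D → F
G → B
B → H
H → A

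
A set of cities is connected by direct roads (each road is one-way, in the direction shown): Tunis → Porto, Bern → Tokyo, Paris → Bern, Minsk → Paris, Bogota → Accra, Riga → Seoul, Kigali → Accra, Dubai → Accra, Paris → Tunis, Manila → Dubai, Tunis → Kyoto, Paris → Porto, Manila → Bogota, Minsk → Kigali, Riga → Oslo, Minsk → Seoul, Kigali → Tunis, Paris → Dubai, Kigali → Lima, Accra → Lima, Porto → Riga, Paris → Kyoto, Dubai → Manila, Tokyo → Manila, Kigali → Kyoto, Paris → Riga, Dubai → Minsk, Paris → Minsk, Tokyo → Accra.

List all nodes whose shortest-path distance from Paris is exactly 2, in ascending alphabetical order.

Accra, Kigali, Manila, Oslo, Seoul, Tokyo

Level 0: Paris
Level 1: Bern, Dubai, Kyoto, Minsk, Porto, Riga, Tunis
Level 2: Accra, Kigali, Manila, Oslo, Seoul, Tokyo
Level 3: Bogota, Lima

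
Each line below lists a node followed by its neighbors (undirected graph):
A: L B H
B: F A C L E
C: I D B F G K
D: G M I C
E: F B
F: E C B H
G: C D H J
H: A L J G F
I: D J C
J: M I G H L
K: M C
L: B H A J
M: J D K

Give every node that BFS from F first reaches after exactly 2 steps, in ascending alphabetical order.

A, D, G, I, J, K, L

Level 0: F
Level 1: B, C, E, H
Level 2: A, D, G, I, J, K, L
Level 3: M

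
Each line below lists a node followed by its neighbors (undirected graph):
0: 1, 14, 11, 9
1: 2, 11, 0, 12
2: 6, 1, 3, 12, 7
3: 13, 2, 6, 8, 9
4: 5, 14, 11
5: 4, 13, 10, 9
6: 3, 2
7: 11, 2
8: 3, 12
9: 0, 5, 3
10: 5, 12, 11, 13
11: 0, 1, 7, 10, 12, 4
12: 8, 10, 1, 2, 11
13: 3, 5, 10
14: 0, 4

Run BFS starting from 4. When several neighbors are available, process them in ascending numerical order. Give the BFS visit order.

4, 5, 11, 14, 9, 10, 13, 0, 1, 7, 12, 3, 2, 8, 6

Visit 4; enqueue 5, 11, 14 → queue [5, 11, 14]
Visit 5; enqueue 9, 10, 13 → queue [11, 14, 9, 10, 13]
Visit 11; enqueue 0, 1, 7, 12 → queue [14, 9, 10, 13, 0, 1, 7, 12]
Visit 14 → queue [9, 10, 13, 0, 1, 7, 12]
Visit 9; enqueue 3 → queue [10, 13, 0, 1, 7, 12, 3]
Visit 10 → queue [13, 0, 1, 7, 12, 3]
Visit 13 → queue [0, 1, 7, 12, 3]
Visit 0 → queue [1, 7, 12, 3]
Visit 1; enqueue 2 → queue [7, 12, 3, 2]
Visit 7 → queue [12, 3, 2]
Visit 12; enqueue 8 → queue [3, 2, 8]
Visit 3; enqueue 6 → queue [2, 8, 6]
Visit 2 → queue [8, 6]
Visit 8 → queue [6]
Visit 6 → queue []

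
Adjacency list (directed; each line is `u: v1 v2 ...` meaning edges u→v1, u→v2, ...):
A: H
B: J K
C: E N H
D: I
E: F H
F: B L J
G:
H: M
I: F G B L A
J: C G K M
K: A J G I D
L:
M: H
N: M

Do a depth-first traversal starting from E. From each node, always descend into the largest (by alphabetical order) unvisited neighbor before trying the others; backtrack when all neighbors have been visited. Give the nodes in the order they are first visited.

E, H, M, F, L, J, K, I, G, B, A, D, C, N

Visit E
E → H
H → M
E → F
F → L
F → J
J → K
K → I
I → G
I → B
I → A
K → D
J → C
C → N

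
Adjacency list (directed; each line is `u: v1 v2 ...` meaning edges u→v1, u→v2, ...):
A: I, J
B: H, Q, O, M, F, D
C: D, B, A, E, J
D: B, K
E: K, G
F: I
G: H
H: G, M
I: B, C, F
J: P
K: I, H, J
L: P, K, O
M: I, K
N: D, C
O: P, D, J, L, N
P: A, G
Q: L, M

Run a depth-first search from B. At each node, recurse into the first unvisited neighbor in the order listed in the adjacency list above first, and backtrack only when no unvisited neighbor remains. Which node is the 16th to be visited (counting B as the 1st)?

Visit B
B → H
H → G
H → M
M → I
I → C
C → D
D → K
K → J
J → P
P → A
C → E
I → F
B → Q
Q → L
L → O
O → N

Visit order: B, H, G, M, I, C, D, K, J, P, A, E, F, Q, L, O, N

O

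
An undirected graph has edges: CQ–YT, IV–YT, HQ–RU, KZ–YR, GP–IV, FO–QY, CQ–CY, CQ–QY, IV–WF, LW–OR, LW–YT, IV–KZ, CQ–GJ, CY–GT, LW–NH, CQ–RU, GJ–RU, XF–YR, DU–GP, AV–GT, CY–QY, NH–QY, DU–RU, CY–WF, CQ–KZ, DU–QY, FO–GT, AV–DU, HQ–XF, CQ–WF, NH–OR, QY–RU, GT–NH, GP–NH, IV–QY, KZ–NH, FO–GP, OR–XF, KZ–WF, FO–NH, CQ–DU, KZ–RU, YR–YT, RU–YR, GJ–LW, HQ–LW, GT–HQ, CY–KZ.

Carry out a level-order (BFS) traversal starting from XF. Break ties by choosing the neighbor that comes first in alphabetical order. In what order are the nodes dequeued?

XF -> HQ -> OR -> YR -> GT -> LW -> RU -> NH -> KZ -> YT -> AV -> CY -> FO -> GJ -> CQ -> DU -> QY -> GP -> IV -> WF

Visit XF; enqueue HQ, OR, YR → queue [HQ, OR, YR]
Visit HQ; enqueue GT, LW, RU → queue [OR, YR, GT, LW, RU]
Visit OR; enqueue NH → queue [YR, GT, LW, RU, NH]
Visit YR; enqueue KZ, YT → queue [GT, LW, RU, NH, KZ, YT]
Visit GT; enqueue AV, CY, FO → queue [LW, RU, NH, KZ, YT, AV, CY, FO]
Visit LW; enqueue GJ → queue [RU, NH, KZ, YT, AV, CY, FO, GJ]
Visit RU; enqueue CQ, DU, QY → queue [NH, KZ, YT, AV, CY, FO, GJ, CQ, DU, QY]
Visit NH; enqueue GP → queue [KZ, YT, AV, CY, FO, GJ, CQ, DU, QY, GP]
Visit KZ; enqueue IV, WF → queue [YT, AV, CY, FO, GJ, CQ, DU, QY, GP, IV, WF]
Visit YT → queue [AV, CY, FO, GJ, CQ, DU, QY, GP, IV, WF]
Visit AV → queue [CY, FO, GJ, CQ, DU, QY, GP, IV, WF]
Visit CY → queue [FO, GJ, CQ, DU, QY, GP, IV, WF]
Visit FO → queue [GJ, CQ, DU, QY, GP, IV, WF]
Visit GJ → queue [CQ, DU, QY, GP, IV, WF]
Visit CQ → queue [DU, QY, GP, IV, WF]
Visit DU → queue [QY, GP, IV, WF]
Visit QY → queue [GP, IV, WF]
Visit GP → queue [IV, WF]
Visit IV → queue [WF]
Visit WF → queue []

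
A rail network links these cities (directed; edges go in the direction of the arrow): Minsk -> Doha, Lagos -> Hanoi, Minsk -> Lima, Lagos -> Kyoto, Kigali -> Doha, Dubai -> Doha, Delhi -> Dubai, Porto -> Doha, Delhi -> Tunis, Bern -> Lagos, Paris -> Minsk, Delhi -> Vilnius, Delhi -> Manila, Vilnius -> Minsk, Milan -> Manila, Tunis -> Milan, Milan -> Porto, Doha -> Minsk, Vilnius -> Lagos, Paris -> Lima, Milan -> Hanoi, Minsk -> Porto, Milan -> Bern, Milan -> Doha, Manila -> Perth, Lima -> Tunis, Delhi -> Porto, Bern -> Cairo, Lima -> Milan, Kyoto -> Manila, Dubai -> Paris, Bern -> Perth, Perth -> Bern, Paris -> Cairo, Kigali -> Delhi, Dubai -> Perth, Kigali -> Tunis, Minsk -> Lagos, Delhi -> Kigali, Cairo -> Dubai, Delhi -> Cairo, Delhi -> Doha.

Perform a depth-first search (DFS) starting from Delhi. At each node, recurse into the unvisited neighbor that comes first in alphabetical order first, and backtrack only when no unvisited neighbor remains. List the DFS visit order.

Visit Delhi
Delhi → Cairo
Cairo → Dubai
Dubai → Doha
Doha → Minsk
Minsk → Lagos
Lagos → Hanoi
Lagos → Kyoto
Kyoto → Manila
Manila → Perth
Perth → Bern
Minsk → Lima
Lima → Milan
Milan → Porto
Lima → Tunis
Dubai → Paris
Delhi → Kigali
Delhi → Vilnius

Delhi Cairo Dubai Doha Minsk Lagos Hanoi Kyoto Manila Perth Bern Lima Milan Porto Tunis Paris Kigali Vilnius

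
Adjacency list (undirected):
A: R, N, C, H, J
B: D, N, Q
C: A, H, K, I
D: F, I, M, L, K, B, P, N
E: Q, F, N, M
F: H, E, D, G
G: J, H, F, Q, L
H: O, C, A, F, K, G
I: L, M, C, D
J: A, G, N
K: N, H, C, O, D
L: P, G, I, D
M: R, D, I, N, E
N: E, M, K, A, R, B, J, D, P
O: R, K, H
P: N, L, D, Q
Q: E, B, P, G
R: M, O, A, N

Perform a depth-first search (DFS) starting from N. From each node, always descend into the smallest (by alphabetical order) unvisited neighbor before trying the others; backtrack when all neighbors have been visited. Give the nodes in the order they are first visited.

Visit N
N → A
A → C
C → H
H → F
F → D
D → B
B → Q
Q → E
E → M
M → I
I → L
L → G
G → J
L → P
M → R
R → O
O → K

N → A → C → H → F → D → B → Q → E → M → I → L → G → J → P → R → O → K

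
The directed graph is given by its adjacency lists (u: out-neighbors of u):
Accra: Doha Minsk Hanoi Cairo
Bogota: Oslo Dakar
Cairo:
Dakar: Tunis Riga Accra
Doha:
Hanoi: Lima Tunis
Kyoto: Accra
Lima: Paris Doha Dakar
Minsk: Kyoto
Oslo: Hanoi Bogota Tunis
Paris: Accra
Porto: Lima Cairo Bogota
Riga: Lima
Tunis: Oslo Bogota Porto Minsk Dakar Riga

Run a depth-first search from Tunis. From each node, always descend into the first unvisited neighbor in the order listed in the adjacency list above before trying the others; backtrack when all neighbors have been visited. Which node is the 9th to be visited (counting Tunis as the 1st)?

Visit Tunis
Tunis → Oslo
Oslo → Hanoi
Hanoi → Lima
Lima → Paris
Paris → Accra
Accra → Doha
Accra → Minsk
Minsk → Kyoto
Accra → Cairo
Lima → Dakar
Dakar → Riga
Oslo → Bogota
Tunis → Porto

Visit order: Tunis, Oslo, Hanoi, Lima, Paris, Accra, Doha, Minsk, Kyoto, Cairo, Dakar, Riga, Bogota, Porto

Kyoto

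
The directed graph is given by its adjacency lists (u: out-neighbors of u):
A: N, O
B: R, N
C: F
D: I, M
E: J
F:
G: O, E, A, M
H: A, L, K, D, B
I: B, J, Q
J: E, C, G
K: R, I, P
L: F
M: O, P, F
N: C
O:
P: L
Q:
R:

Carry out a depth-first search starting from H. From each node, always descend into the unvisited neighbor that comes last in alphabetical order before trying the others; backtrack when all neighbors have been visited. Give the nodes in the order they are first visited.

Visit H
H → L
L → F
H → K
K → R
K → P
K → I
I → Q
I → J
J → G
G → O
G → M
G → E
G → A
A → N
N → C
I → B
H → D

H → L → F → K → R → P → I → Q → J → G → O → M → E → A → N → C → B → D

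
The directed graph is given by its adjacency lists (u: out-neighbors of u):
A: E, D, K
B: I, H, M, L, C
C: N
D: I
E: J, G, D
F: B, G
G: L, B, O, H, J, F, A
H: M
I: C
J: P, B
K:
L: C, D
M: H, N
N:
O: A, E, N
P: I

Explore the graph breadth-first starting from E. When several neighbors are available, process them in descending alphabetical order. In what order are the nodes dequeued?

E -> J -> G -> D -> P -> B -> O -> L -> H -> F -> A -> I -> M -> C -> N -> K

Visit E; enqueue J, G, D → queue [J, G, D]
Visit J; enqueue P, B → queue [G, D, P, B]
Visit G; enqueue O, L, H, F, A → queue [D, P, B, O, L, H, F, A]
Visit D; enqueue I → queue [P, B, O, L, H, F, A, I]
Visit P → queue [B, O, L, H, F, A, I]
Visit B; enqueue M, C → queue [O, L, H, F, A, I, M, C]
Visit O; enqueue N → queue [L, H, F, A, I, M, C, N]
Visit L → queue [H, F, A, I, M, C, N]
Visit H → queue [F, A, I, M, C, N]
Visit F → queue [A, I, M, C, N]
Visit A; enqueue K → queue [I, M, C, N, K]
Visit I → queue [M, C, N, K]
Visit M → queue [C, N, K]
Visit C → queue [N, K]
Visit N → queue [K]
Visit K → queue []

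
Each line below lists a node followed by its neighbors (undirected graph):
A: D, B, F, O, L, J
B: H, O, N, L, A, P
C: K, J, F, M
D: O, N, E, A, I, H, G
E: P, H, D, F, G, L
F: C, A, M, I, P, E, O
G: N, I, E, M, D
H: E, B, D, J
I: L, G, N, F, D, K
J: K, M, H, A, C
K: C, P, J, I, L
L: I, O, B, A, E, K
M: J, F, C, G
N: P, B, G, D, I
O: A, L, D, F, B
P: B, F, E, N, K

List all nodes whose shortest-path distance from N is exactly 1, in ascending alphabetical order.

B, D, G, I, P

Level 0: N
Level 1: B, D, G, I, P
Level 2: A, E, F, H, K, L, M, O
Level 3: C, J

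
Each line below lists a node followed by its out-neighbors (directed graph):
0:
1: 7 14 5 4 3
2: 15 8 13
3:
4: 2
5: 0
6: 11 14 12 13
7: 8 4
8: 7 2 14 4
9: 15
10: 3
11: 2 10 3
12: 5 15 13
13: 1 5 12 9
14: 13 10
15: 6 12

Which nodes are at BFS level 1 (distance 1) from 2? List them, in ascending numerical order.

Level 0: 2
Level 1: 8, 13, 15
Level 2: 1, 4, 5, 6, 7, 9, 12, 14
Level 3: 0, 3, 10, 11

8, 13, 15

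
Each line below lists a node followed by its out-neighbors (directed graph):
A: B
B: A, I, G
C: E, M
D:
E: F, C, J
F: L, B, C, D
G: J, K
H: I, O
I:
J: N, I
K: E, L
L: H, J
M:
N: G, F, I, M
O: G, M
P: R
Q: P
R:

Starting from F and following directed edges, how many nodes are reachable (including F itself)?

BFS from F visits: F, L, B, C, D, H, J, A, I, G, E, M, O, N, K
Reachable nodes: 15 of 18 total.

15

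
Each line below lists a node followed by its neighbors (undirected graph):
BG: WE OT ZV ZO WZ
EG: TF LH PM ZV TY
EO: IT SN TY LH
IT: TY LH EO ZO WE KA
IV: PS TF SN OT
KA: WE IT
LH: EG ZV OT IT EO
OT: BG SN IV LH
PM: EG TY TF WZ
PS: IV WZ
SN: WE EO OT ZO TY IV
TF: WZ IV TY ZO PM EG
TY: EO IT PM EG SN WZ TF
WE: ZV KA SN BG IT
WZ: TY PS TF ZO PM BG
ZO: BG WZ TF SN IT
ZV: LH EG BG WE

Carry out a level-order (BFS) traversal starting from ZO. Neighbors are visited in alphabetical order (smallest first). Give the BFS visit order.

Visit ZO; enqueue BG, IT, SN, TF, WZ → queue [BG, IT, SN, TF, WZ]
Visit BG; enqueue OT, WE, ZV → queue [IT, SN, TF, WZ, OT, WE, ZV]
Visit IT; enqueue EO, KA, LH, TY → queue [SN, TF, WZ, OT, WE, ZV, EO, KA, LH, TY]
Visit SN; enqueue IV → queue [TF, WZ, OT, WE, ZV, EO, KA, LH, TY, IV]
Visit TF; enqueue EG, PM → queue [WZ, OT, WE, ZV, EO, KA, LH, TY, IV, EG, PM]
Visit WZ; enqueue PS → queue [OT, WE, ZV, EO, KA, LH, TY, IV, EG, PM, PS]
Visit OT → queue [WE, ZV, EO, KA, LH, TY, IV, EG, PM, PS]
Visit WE → queue [ZV, EO, KA, LH, TY, IV, EG, PM, PS]
Visit ZV → queue [EO, KA, LH, TY, IV, EG, PM, PS]
Visit EO → queue [KA, LH, TY, IV, EG, PM, PS]
Visit KA → queue [LH, TY, IV, EG, PM, PS]
Visit LH → queue [TY, IV, EG, PM, PS]
Visit TY → queue [IV, EG, PM, PS]
Visit IV → queue [EG, PM, PS]
Visit EG → queue [PM, PS]
Visit PM → queue [PS]
Visit PS → queue []

ZO, BG, IT, SN, TF, WZ, OT, WE, ZV, EO, KA, LH, TY, IV, EG, PM, PS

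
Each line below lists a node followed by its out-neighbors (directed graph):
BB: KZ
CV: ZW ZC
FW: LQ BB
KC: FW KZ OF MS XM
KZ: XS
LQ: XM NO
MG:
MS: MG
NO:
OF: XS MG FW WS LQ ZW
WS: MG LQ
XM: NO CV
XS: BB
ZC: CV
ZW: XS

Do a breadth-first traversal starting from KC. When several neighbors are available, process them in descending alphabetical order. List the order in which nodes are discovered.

Visit KC; enqueue XM, OF, MS, KZ, FW → queue [XM, OF, MS, KZ, FW]
Visit XM; enqueue NO, CV → queue [OF, MS, KZ, FW, NO, CV]
Visit OF; enqueue ZW, XS, WS, MG, LQ → queue [MS, KZ, FW, NO, CV, ZW, XS, WS, MG, LQ]
Visit MS → queue [KZ, FW, NO, CV, ZW, XS, WS, MG, LQ]
Visit KZ → queue [FW, NO, CV, ZW, XS, WS, MG, LQ]
Visit FW; enqueue BB → queue [NO, CV, ZW, XS, WS, MG, LQ, BB]
Visit NO → queue [CV, ZW, XS, WS, MG, LQ, BB]
Visit CV; enqueue ZC → queue [ZW, XS, WS, MG, LQ, BB, ZC]
Visit ZW → queue [XS, WS, MG, LQ, BB, ZC]
Visit XS → queue [WS, MG, LQ, BB, ZC]
Visit WS → queue [MG, LQ, BB, ZC]
Visit MG → queue [LQ, BB, ZC]
Visit LQ → queue [BB, ZC]
Visit BB → queue [ZC]
Visit ZC → queue []

KC → XM → OF → MS → KZ → FW → NO → CV → ZW → XS → WS → MG → LQ → BB → ZC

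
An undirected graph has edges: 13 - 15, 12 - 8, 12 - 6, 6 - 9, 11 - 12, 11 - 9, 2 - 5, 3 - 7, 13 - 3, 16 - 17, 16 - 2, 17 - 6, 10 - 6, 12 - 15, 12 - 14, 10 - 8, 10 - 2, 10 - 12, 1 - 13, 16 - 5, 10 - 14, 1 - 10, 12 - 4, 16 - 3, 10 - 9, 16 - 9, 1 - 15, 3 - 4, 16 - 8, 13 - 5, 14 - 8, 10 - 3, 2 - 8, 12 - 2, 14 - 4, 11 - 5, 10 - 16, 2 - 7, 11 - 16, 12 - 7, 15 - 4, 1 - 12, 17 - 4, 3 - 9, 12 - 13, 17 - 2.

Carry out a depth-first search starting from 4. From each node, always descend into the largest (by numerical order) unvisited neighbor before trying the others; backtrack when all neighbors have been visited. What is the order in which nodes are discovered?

4 -> 17 -> 16 -> 11 -> 12 -> 15 -> 13 -> 5 -> 2 -> 10 -> 14 -> 8 -> 9 -> 6 -> 3 -> 7 -> 1

Visit 4
4 → 17
17 → 16
16 → 11
11 → 12
12 → 15
15 → 13
13 → 5
5 → 2
2 → 10
10 → 14
14 → 8
10 → 9
9 → 6
9 → 3
3 → 7
10 → 1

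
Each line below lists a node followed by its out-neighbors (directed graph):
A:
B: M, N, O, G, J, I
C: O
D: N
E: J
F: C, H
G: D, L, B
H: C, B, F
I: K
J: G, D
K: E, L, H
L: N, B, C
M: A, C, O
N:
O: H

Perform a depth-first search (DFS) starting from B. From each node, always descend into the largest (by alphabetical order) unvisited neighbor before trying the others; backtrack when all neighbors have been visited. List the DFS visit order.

Visit B
B → O
O → H
H → F
F → C
B → N
B → M
M → A
B → J
J → G
G → L
G → D
B → I
I → K
K → E

B → O → H → F → C → N → M → A → J → G → L → D → I → K → E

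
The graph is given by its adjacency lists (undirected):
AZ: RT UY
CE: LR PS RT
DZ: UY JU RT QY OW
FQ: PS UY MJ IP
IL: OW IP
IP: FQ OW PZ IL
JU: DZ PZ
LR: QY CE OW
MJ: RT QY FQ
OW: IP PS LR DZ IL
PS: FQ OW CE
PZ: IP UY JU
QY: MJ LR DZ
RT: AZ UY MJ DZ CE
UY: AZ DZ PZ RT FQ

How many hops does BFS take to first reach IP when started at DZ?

2

Level 0: DZ
Level 1: JU, OW, QY, RT, UY
Level 2: AZ, CE, FQ, IL, IP, LR, MJ, PS, PZ
IP first appears at level 2.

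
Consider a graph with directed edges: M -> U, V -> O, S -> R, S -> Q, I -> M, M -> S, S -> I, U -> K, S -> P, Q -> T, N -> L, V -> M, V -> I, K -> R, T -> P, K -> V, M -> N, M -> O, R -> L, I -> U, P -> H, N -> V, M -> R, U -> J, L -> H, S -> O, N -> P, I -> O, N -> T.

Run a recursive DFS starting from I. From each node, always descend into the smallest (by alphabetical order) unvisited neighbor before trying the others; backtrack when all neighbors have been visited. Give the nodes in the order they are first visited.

Visit I
I → M
M → N
N → L
L → H
N → P
N → T
N → V
V → O
M → R
M → S
S → Q
M → U
U → J
U → K

I -> M -> N -> L -> H -> P -> T -> V -> O -> R -> S -> Q -> U -> J -> K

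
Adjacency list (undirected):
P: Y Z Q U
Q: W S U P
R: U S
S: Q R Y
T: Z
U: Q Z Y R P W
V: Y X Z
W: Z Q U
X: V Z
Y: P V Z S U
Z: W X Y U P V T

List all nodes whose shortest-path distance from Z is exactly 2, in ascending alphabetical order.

Q, R, S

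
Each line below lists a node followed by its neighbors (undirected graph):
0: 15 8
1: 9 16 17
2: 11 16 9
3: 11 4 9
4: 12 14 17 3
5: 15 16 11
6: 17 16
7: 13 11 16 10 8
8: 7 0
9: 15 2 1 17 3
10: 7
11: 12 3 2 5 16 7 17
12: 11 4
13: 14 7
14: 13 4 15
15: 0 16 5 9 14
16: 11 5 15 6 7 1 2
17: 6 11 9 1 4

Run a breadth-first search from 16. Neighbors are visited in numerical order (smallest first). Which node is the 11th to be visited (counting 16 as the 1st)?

8

Visit 16; enqueue 1, 2, 5, 6, 7, 11, 15 → queue [1, 2, 5, 6, 7, 11, 15]
Visit 1; enqueue 9, 17 → queue [2, 5, 6, 7, 11, 15, 9, 17]
Visit 2 → queue [5, 6, 7, 11, 15, 9, 17]
Visit 5 → queue [6, 7, 11, 15, 9, 17]
Visit 6 → queue [7, 11, 15, 9, 17]
Visit 7; enqueue 8, 10, 13 → queue [11, 15, 9, 17, 8, 10, 13]
Visit 11; enqueue 3, 12 → queue [15, 9, 17, 8, 10, 13, 3, 12]
Visit 15; enqueue 0, 14 → queue [9, 17, 8, 10, 13, 3, 12, 0, 14]
Visit 9 → queue [17, 8, 10, 13, 3, 12, 0, 14]
Visit 17; enqueue 4 → queue [8, 10, 13, 3, 12, 0, 14, 4]
Visit 8 → queue [10, 13, 3, 12, 0, 14, 4]
Visit 10 → queue [13, 3, 12, 0, 14, 4]
Visit 13 → queue [3, 12, 0, 14, 4]
Visit 3 → queue [12, 0, 14, 4]
Visit 12 → queue [0, 14, 4]
Visit 0 → queue [14, 4]
Visit 14 → queue [4]
Visit 4 → queue []

Visit order: 16, 1, 2, 5, 6, 7, 11, 15, 9, 17, 8, 10, 13, 3, 12, 0, 14, 4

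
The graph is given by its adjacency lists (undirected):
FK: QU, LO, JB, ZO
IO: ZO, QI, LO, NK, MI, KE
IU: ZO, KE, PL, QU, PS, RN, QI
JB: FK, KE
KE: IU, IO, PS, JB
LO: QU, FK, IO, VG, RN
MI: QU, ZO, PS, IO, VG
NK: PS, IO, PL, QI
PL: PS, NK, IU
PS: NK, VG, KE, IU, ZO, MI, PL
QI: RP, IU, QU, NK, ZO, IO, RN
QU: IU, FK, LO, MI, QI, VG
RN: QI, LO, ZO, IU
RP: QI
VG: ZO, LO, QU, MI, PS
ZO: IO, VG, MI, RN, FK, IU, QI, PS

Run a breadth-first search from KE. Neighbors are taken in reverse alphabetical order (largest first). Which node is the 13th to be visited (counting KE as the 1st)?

Visit KE; enqueue PS, JB, IU, IO → queue [PS, JB, IU, IO]
Visit PS; enqueue ZO, VG, PL, NK, MI → queue [JB, IU, IO, ZO, VG, PL, NK, MI]
Visit JB; enqueue FK → queue [IU, IO, ZO, VG, PL, NK, MI, FK]
Visit IU; enqueue RN, QU, QI → queue [IO, ZO, VG, PL, NK, MI, FK, RN, QU, QI]
Visit IO; enqueue LO → queue [ZO, VG, PL, NK, MI, FK, RN, QU, QI, LO]
Visit ZO → queue [VG, PL, NK, MI, FK, RN, QU, QI, LO]
Visit VG → queue [PL, NK, MI, FK, RN, QU, QI, LO]
Visit PL → queue [NK, MI, FK, RN, QU, QI, LO]
Visit NK → queue [MI, FK, RN, QU, QI, LO]
Visit MI → queue [FK, RN, QU, QI, LO]
Visit FK → queue [RN, QU, QI, LO]
Visit RN → queue [QU, QI, LO]
Visit QU → queue [QI, LO]
Visit QI; enqueue RP → queue [LO, RP]
Visit LO → queue [RP]
Visit RP → queue []

Visit order: KE, PS, JB, IU, IO, ZO, VG, PL, NK, MI, FK, RN, QU, QI, LO, RP

QU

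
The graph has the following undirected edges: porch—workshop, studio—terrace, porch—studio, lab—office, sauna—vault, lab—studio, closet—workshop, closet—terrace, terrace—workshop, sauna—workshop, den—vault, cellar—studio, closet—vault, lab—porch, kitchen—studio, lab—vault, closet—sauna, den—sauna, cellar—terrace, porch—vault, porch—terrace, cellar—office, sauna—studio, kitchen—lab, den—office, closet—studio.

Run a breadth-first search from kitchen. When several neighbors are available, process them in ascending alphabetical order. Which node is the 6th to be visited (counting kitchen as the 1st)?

Visit kitchen; enqueue lab, studio → queue [lab, studio]
Visit lab; enqueue office, porch, vault → queue [studio, office, porch, vault]
Visit studio; enqueue cellar, closet, sauna, terrace → queue [office, porch, vault, cellar, closet, sauna, terrace]
Visit office; enqueue den → queue [porch, vault, cellar, closet, sauna, terrace, den]
Visit porch; enqueue workshop → queue [vault, cellar, closet, sauna, terrace, den, workshop]
Visit vault → queue [cellar, closet, sauna, terrace, den, workshop]
Visit cellar → queue [closet, sauna, terrace, den, workshop]
Visit closet → queue [sauna, terrace, den, workshop]
Visit sauna → queue [terrace, den, workshop]
Visit terrace → queue [den, workshop]
Visit den → queue [workshop]
Visit workshop → queue []

Visit order: kitchen, lab, studio, office, porch, vault, cellar, closet, sauna, terrace, den, workshop

vault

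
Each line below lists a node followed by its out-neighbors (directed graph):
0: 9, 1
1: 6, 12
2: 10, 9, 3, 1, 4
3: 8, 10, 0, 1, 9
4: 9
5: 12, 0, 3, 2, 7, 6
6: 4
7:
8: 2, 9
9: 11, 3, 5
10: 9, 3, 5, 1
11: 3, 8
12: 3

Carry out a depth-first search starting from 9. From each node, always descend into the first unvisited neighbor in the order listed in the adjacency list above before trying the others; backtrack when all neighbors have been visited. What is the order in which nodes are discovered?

9, 11, 3, 8, 2, 10, 5, 12, 0, 1, 6, 4, 7

Visit 9
9 → 11
11 → 3
3 → 8
8 → 2
2 → 10
10 → 5
5 → 12
5 → 0
0 → 1
1 → 6
6 → 4
5 → 7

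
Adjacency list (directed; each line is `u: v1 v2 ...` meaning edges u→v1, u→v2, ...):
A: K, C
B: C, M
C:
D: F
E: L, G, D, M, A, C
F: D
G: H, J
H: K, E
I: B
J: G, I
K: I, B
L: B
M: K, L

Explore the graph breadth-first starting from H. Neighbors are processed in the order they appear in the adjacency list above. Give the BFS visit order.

Visit H; enqueue K, E → queue [K, E]
Visit K; enqueue I, B → queue [E, I, B]
Visit E; enqueue L, G, D, M, A, C → queue [I, B, L, G, D, M, A, C]
Visit I → queue [B, L, G, D, M, A, C]
Visit B → queue [L, G, D, M, A, C]
Visit L → queue [G, D, M, A, C]
Visit G; enqueue J → queue [D, M, A, C, J]
Visit D; enqueue F → queue [M, A, C, J, F]
Visit M → queue [A, C, J, F]
Visit A → queue [C, J, F]
Visit C → queue [J, F]
Visit J → queue [F]
Visit F → queue []

H, K, E, I, B, L, G, D, M, A, C, J, F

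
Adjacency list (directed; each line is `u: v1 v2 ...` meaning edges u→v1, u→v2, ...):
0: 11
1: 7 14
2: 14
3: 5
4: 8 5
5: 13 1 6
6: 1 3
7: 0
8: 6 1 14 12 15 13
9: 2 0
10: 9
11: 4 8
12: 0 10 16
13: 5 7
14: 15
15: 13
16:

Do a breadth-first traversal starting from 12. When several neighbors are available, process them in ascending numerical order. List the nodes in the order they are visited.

Visit 12; enqueue 0, 10, 16 → queue [0, 10, 16]
Visit 0; enqueue 11 → queue [10, 16, 11]
Visit 10; enqueue 9 → queue [16, 11, 9]
Visit 16 → queue [11, 9]
Visit 11; enqueue 4, 8 → queue [9, 4, 8]
Visit 9; enqueue 2 → queue [4, 8, 2]
Visit 4; enqueue 5 → queue [8, 2, 5]
Visit 8; enqueue 1, 6, 13, 14, 15 → queue [2, 5, 1, 6, 13, 14, 15]
Visit 2 → queue [5, 1, 6, 13, 14, 15]
Visit 5 → queue [1, 6, 13, 14, 15]
Visit 1; enqueue 7 → queue [6, 13, 14, 15, 7]
Visit 6; enqueue 3 → queue [13, 14, 15, 7, 3]
Visit 13 → queue [14, 15, 7, 3]
Visit 14 → queue [15, 7, 3]
Visit 15 → queue [7, 3]
Visit 7 → queue [3]
Visit 3 → queue []

12 → 0 → 10 → 16 → 11 → 9 → 4 → 8 → 2 → 5 → 1 → 6 → 13 → 14 → 15 → 7 → 3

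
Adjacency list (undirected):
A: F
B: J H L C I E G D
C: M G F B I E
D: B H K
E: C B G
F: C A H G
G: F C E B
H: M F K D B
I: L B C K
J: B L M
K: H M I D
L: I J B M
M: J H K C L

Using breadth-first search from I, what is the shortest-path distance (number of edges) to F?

2

Level 0: I
Level 1: B, C, K, L
Level 2: D, E, F, G, H, J, M
Level 3: A
F first appears at level 2.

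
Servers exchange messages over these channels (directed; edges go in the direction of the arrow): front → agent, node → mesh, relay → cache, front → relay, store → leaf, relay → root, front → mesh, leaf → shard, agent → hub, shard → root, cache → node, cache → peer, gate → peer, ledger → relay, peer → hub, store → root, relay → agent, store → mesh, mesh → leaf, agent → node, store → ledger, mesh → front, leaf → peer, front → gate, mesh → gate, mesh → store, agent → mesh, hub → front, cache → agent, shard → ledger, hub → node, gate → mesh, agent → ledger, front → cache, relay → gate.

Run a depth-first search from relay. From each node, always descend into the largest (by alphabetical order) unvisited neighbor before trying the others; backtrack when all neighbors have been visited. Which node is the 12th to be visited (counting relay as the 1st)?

Visit relay
relay → root
relay → gate
gate → peer
peer → hub
hub → node
node → mesh
mesh → store
store → ledger
store → leaf
leaf → shard
mesh → front
front → cache
cache → agent

Visit order: relay, root, gate, peer, hub, node, mesh, store, ledger, leaf, shard, front, cache, agent

front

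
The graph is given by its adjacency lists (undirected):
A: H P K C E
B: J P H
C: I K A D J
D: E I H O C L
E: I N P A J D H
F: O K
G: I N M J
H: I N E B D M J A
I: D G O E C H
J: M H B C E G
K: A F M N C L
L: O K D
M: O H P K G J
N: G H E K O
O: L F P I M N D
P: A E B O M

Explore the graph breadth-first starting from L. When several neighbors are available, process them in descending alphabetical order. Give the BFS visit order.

L → O → K → D → P → N → M → I → F → C → A → H → E → B → G → J

Visit L; enqueue O, K, D → queue [O, K, D]
Visit O; enqueue P, N, M, I, F → queue [K, D, P, N, M, I, F]
Visit K; enqueue C, A → queue [D, P, N, M, I, F, C, A]
Visit D; enqueue H, E → queue [P, N, M, I, F, C, A, H, E]
Visit P; enqueue B → queue [N, M, I, F, C, A, H, E, B]
Visit N; enqueue G → queue [M, I, F, C, A, H, E, B, G]
Visit M; enqueue J → queue [I, F, C, A, H, E, B, G, J]
Visit I → queue [F, C, A, H, E, B, G, J]
Visit F → queue [C, A, H, E, B, G, J]
Visit C → queue [A, H, E, B, G, J]
Visit A → queue [H, E, B, G, J]
Visit H → queue [E, B, G, J]
Visit E → queue [B, G, J]
Visit B → queue [G, J]
Visit G → queue [J]
Visit J → queue []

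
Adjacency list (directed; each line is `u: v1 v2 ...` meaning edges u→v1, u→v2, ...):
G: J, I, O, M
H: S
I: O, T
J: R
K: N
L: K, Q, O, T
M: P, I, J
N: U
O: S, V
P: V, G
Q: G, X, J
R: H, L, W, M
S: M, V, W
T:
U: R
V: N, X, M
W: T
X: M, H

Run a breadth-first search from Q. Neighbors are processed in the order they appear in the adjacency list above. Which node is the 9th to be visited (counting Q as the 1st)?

Visit Q; enqueue G, X, J → queue [G, X, J]
Visit G; enqueue I, O, M → queue [X, J, I, O, M]
Visit X; enqueue H → queue [J, I, O, M, H]
Visit J; enqueue R → queue [I, O, M, H, R]
Visit I; enqueue T → queue [O, M, H, R, T]
Visit O; enqueue S, V → queue [M, H, R, T, S, V]
Visit M; enqueue P → queue [H, R, T, S, V, P]
Visit H → queue [R, T, S, V, P]
Visit R; enqueue L, W → queue [T, S, V, P, L, W]
Visit T → queue [S, V, P, L, W]
Visit S → queue [V, P, L, W]
Visit V; enqueue N → queue [P, L, W, N]
Visit P → queue [L, W, N]
Visit L; enqueue K → queue [W, N, K]
Visit W → queue [N, K]
Visit N; enqueue U → queue [K, U]
Visit K → queue [U]
Visit U → queue []

Visit order: Q, G, X, J, I, O, M, H, R, T, S, V, P, L, W, N, K, U

R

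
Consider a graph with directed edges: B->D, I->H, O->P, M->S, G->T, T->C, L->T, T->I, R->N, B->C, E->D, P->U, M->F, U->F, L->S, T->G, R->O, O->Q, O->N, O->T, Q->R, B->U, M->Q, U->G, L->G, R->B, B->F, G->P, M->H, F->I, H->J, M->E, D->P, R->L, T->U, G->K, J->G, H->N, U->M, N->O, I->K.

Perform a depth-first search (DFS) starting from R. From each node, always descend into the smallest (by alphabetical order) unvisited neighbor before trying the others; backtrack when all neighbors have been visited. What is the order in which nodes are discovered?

Visit R
R → B
B → C
B → D
D → P
P → U
U → F
F → I
I → H
H → J
J → G
G → K
G → T
H → N
N → O
O → Q
U → M
M → E
M → S
R → L

R → B → C → D → P → U → F → I → H → J → G → K → T → N → O → Q → M → E → S → L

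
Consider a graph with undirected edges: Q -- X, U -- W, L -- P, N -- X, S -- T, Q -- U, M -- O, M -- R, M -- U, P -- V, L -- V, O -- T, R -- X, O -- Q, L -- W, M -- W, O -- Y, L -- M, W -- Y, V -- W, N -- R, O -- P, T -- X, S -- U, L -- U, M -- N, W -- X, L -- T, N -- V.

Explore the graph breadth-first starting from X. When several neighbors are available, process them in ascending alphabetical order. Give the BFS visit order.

X -> N -> Q -> R -> T -> W -> M -> V -> O -> U -> L -> S -> Y -> P

Visit X; enqueue N, Q, R, T, W → queue [N, Q, R, T, W]
Visit N; enqueue M, V → queue [Q, R, T, W, M, V]
Visit Q; enqueue O, U → queue [R, T, W, M, V, O, U]
Visit R → queue [T, W, M, V, O, U]
Visit T; enqueue L, S → queue [W, M, V, O, U, L, S]
Visit W; enqueue Y → queue [M, V, O, U, L, S, Y]
Visit M → queue [V, O, U, L, S, Y]
Visit V; enqueue P → queue [O, U, L, S, Y, P]
Visit O → queue [U, L, S, Y, P]
Visit U → queue [L, S, Y, P]
Visit L → queue [S, Y, P]
Visit S → queue [Y, P]
Visit Y → queue [P]
Visit P → queue []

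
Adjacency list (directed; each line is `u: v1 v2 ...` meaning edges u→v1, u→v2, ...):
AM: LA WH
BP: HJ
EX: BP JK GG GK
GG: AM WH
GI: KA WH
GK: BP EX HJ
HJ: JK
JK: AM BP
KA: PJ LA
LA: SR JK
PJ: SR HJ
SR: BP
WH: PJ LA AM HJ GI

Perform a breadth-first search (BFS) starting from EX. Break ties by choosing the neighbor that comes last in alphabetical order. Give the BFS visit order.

EX → JK → GK → GG → BP → AM → HJ → WH → LA → PJ → GI → SR → KA

Visit EX; enqueue JK, GK, GG, BP → queue [JK, GK, GG, BP]
Visit JK; enqueue AM → queue [GK, GG, BP, AM]
Visit GK; enqueue HJ → queue [GG, BP, AM, HJ]
Visit GG; enqueue WH → queue [BP, AM, HJ, WH]
Visit BP → queue [AM, HJ, WH]
Visit AM; enqueue LA → queue [HJ, WH, LA]
Visit HJ → queue [WH, LA]
Visit WH; enqueue PJ, GI → queue [LA, PJ, GI]
Visit LA; enqueue SR → queue [PJ, GI, SR]
Visit PJ → queue [GI, SR]
Visit GI; enqueue KA → queue [SR, KA]
Visit SR → queue [KA]
Visit KA → queue []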